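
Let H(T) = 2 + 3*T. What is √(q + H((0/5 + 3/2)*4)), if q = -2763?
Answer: I*√2743 ≈ 52.374*I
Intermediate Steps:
√(q + H((0/5 + 3/2)*4)) = √(-2763 + (2 + 3*((0/5 + 3/2)*4))) = √(-2763 + (2 + 3*((0*(⅕) + 3*(½))*4))) = √(-2763 + (2 + 3*((0 + 3/2)*4))) = √(-2763 + (2 + 3*((3/2)*4))) = √(-2763 + (2 + 3*6)) = √(-2763 + (2 + 18)) = √(-2763 + 20) = √(-2743) = I*√2743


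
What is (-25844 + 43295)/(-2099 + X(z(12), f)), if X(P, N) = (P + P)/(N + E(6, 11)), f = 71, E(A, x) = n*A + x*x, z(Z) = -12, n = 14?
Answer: -19113/2299 ≈ -8.3136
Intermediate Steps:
E(A, x) = x² + 14*A (E(A, x) = 14*A + x*x = 14*A + x² = x² + 14*A)
X(P, N) = 2*P/(205 + N) (X(P, N) = (P + P)/(N + (11² + 14*6)) = (2*P)/(N + (121 + 84)) = (2*P)/(N + 205) = (2*P)/(205 + N) = 2*P/(205 + N))
(-25844 + 43295)/(-2099 + X(z(12), f)) = (-25844 + 43295)/(-2099 + 2*(-12)/(205 + 71)) = 17451/(-2099 + 2*(-12)/276) = 17451/(-2099 + 2*(-12)*(1/276)) = 17451/(-2099 - 2/23) = 17451/(-48279/23) = 17451*(-23/48279) = -19113/2299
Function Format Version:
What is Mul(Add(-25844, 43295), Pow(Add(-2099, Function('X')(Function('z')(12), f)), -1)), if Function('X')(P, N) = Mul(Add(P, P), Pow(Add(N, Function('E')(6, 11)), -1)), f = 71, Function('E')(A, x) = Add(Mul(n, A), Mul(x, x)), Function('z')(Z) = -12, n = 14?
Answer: Rational(-19113, 2299) ≈ -8.3136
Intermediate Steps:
Function('E')(A, x) = Add(Pow(x, 2), Mul(14, A)) (Function('E')(A, x) = Add(Mul(14, A), Mul(x, x)) = Add(Mul(14, A), Pow(x, 2)) = Add(Pow(x, 2), Mul(14, A)))
Function('X')(P, N) = Mul(2, P, Pow(Add(205, N), -1)) (Function('X')(P, N) = Mul(Add(P, P), Pow(Add(N, Add(Pow(11, 2), Mul(14, 6))), -1)) = Mul(Mul(2, P), Pow(Add(N, Add(121, 84)), -1)) = Mul(Mul(2, P), Pow(Add(N, 205), -1)) = Mul(Mul(2, P), Pow(Add(205, N), -1)) = Mul(2, P, Pow(Add(205, N), -1)))
Mul(Add(-25844, 43295), Pow(Add(-2099, Function('X')(Function('z')(12), f)), -1)) = Mul(Add(-25844, 43295), Pow(Add(-2099, Mul(2, -12, Pow(Add(205, 71), -1))), -1)) = Mul(17451, Pow(Add(-2099, Mul(2, -12, Pow(276, -1))), -1)) = Mul(17451, Pow(Add(-2099, Mul(2, -12, Rational(1, 276))), -1)) = Mul(17451, Pow(Add(-2099, Rational(-2, 23)), -1)) = Mul(17451, Pow(Rational(-48279, 23), -1)) = Mul(17451, Rational(-23, 48279)) = Rational(-19113, 2299)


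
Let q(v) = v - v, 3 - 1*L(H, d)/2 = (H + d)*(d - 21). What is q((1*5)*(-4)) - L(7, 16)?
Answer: -236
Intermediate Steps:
L(H, d) = 6 - 2*(-21 + d)*(H + d) (L(H, d) = 6 - 2*(H + d)*(d - 21) = 6 - 2*(H + d)*(-21 + d) = 6 - 2*(-21 + d)*(H + d))
q(v) = 0
q((1*5)*(-4)) - L(7, 16) = 0 - (6 - 2*16² + 42*7 + 42*16 - 2*7*16) = 0 - (6 - 2*256 + 294 + 672 - 224) = 0 - (6 - 512 + 294 + 672 - 224) = 0 - 1*236 = 0 - 236 = -236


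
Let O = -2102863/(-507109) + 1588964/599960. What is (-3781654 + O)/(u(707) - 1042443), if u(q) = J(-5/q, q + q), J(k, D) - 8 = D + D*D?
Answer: -287636922782209501/72895228175371250 ≈ -3.9459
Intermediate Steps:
J(k, D) = 8 + D + D**2 (J(k, D) = 8 + (D + D*D) = 8 + (D + D**2) = 8 + D + D**2)
u(q) = 8 + 2*q + 4*q**2 (u(q) = 8 + (q + q) + (q + q)**2 = 8 + 2*q + (2*q)**2 = 8 + 2*q + 4*q**2)
O = 516852907639/76061278910 (O = -2102863*(-1/507109) + 1588964*(1/599960) = 2102863/507109 + 397241/149990 = 516852907639/76061278910 ≈ 6.7952)
(-3781654 + O)/(u(707) - 1042443) = (-3781654 + 516852907639/76061278910)/((8 + 2*707 + 4*707**2) - 1042443) = -287636922782209501/(76061278910*((8 + 1414 + 4*499849) - 1042443)) = -287636922782209501/(76061278910*((8 + 1414 + 1999396) - 1042443)) = -287636922782209501/(76061278910*(2000818 - 1042443)) = -287636922782209501/76061278910/958375 = -287636922782209501/76061278910*1/958375 = -287636922782209501/72895228175371250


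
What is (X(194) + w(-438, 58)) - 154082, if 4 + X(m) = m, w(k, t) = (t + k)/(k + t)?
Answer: -153891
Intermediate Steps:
w(k, t) = 1 (w(k, t) = (k + t)/(k + t) = 1)
X(m) = -4 + m
(X(194) + w(-438, 58)) - 154082 = ((-4 + 194) + 1) - 154082 = (190 + 1) - 154082 = 191 - 154082 = -153891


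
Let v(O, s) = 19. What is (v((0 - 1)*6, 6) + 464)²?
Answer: 233289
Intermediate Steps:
(v((0 - 1)*6, 6) + 464)² = (19 + 464)² = 483² = 233289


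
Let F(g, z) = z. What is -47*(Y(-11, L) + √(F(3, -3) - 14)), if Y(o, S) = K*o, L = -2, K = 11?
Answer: 5687 - 47*I*√17 ≈ 5687.0 - 193.79*I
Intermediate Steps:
Y(o, S) = 11*o
-47*(Y(-11, L) + √(F(3, -3) - 14)) = -47*(11*(-11) + √(-3 - 14)) = -47*(-121 + √(-17)) = -47*(-121 + I*√17) = 5687 - 47*I*√17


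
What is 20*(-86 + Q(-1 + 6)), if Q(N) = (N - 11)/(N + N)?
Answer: -1732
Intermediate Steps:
Q(N) = (-11 + N)/(2*N) (Q(N) = (-11 + N)/((2*N)) = (-11 + N)*(1/(2*N)) = (-11 + N)/(2*N))
20*(-86 + Q(-1 + 6)) = 20*(-86 + (-11 + (-1 + 6))/(2*(-1 + 6))) = 20*(-86 + (½)*(-11 + 5)/5) = 20*(-86 + (½)*(⅕)*(-6)) = 20*(-86 - ⅗) = 20*(-433/5) = -1732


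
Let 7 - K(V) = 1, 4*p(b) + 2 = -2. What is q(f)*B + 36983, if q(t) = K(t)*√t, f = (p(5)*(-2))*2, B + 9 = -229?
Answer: 34127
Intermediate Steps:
p(b) = -1 (p(b) = -½ + (¼)*(-2) = -½ - ½ = -1)
B = -238 (B = -9 - 229 = -238)
K(V) = 6 (K(V) = 7 - 1*1 = 7 - 1 = 6)
f = 4 (f = -1*(-2)*2 = 2*2 = 4)
q(t) = 6*√t
q(f)*B + 36983 = (6*√4)*(-238) + 36983 = (6*2)*(-238) + 36983 = 12*(-238) + 36983 = -2856 + 36983 = 34127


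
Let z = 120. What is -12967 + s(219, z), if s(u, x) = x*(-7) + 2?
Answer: -13805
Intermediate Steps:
s(u, x) = 2 - 7*x (s(u, x) = -7*x + 2 = 2 - 7*x)
-12967 + s(219, z) = -12967 + (2 - 7*120) = -12967 + (2 - 840) = -12967 - 838 = -13805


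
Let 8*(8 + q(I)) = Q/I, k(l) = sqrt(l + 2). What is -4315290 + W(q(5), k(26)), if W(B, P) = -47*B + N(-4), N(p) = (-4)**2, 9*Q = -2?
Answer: -776681593/180 ≈ -4.3149e+6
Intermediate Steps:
Q = -2/9 (Q = (1/9)*(-2) = -2/9 ≈ -0.22222)
N(p) = 16
k(l) = sqrt(2 + l)
q(I) = -8 - 1/(36*I) (q(I) = -8 + (-2/(9*I))/8 = -8 - 1/(36*I))
W(B, P) = 16 - 47*B (W(B, P) = -47*B + 16 = 16 - 47*B)
-4315290 + W(q(5), k(26)) = -4315290 + (16 - 47*(-8 - 1/36/5)) = -4315290 + (16 - 47*(-8 - 1/36*1/5)) = -4315290 + (16 - 47*(-8 - 1/180)) = -4315290 + (16 - 47*(-1441/180)) = -4315290 + (16 + 67727/180) = -4315290 + 70607/180 = -776681593/180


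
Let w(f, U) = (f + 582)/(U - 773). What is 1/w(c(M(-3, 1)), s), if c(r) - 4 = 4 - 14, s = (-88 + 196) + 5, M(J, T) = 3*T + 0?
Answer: -55/48 ≈ -1.1458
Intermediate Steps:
M(J, T) = 3*T
s = 113 (s = 108 + 5 = 113)
c(r) = -6 (c(r) = 4 + (4 - 14) = 4 - 10 = -6)
w(f, U) = (582 + f)/(-773 + U)
1/w(c(M(-3, 1)), s) = 1/((582 - 6)/(-773 + 113)) = 1/(576/(-660)) = 1/(-1/660*576) = 1/(-48/55) = -55/48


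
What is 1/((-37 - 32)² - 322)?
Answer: 1/4439 ≈ 0.00022528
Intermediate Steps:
1/((-37 - 32)² - 322) = 1/((-69)² - 322) = 1/(4761 - 322) = 1/4439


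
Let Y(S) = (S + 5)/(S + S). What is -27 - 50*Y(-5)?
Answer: -27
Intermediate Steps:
Y(S) = (5 + S)/(2*S) (Y(S) = (5 + S)/((2*S)) = (5 + S)*(1/(2*S)) = (5 + S)/(2*S))
-27 - 50*Y(-5) = -27 - 25*(5 - 5)/(-5) = -27 - 25*(-1)*0/5 = -27 - 50*0 = -27 + 0 = -27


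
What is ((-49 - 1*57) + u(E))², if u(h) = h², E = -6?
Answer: 4900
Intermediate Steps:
((-49 - 1*57) + u(E))² = ((-49 - 1*57) + (-6)²)² = ((-49 - 57) + 36)² = (-106 + 36)² = (-70)² = 4900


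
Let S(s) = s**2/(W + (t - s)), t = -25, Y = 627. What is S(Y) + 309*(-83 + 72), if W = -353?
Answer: -1269708/335 ≈ -3790.2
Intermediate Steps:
S(s) = s**2/(-378 - s) (S(s) = s**2/(-353 + (-25 - s)) = s**2/(-378 - s))
S(Y) + 309*(-83 + 72) = -1*627**2/(378 + 627) + 309*(-83 + 72) = -1*393129/1005 + 309*(-11) = -1*393129*1/1005 - 3399 = -131043/335 - 3399 = -1269708/335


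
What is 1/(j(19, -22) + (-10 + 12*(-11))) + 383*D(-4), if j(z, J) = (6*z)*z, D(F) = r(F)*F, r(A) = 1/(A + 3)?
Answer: 3100769/2024 ≈ 1532.0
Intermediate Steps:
r(A) = 1/(3 + A)
D(F) = F/(3 + F)
j(z, J) = 6*z²
1/(j(19, -22) + (-10 + 12*(-11))) + 383*D(-4) = 1/(6*19² + (-10 + 12*(-11))) + 383*(-4/(3 - 4)) = 1/(6*361 + (-10 - 132)) + 383*(-4/(-1)) = 1/(2166 - 142) + 383*(-4*(-1)) = 1/2024 + 383*4 = 1/2024 + 1532 = 3100769/2024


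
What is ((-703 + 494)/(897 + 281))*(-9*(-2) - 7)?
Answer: -121/62 ≈ -1.9516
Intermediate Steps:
((-703 + 494)/(897 + 281))*(-9*(-2) - 7) = (-209/1178)*(18 - 7) = -209*1/1178*11 = -11/62*11 = -121/62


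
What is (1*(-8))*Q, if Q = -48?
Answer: 384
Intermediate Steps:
(1*(-8))*Q = (1*(-8))*(-48) = -8*(-48) = 384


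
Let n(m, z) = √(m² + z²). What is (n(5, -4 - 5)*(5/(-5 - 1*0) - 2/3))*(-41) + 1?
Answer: 1 + 205*√106/3 ≈ 704.54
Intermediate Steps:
(n(5, -4 - 5)*(5/(-5 - 1*0) - 2/3))*(-41) + 1 = (√(5² + (-4 - 5)²)*(5/(-5 - 1*0) - 2/3))*(-41) + 1 = (√(25 + (-9)²)*(5/(-5 + 0) - 2*⅓))*(-41) + 1 = (√(25 + 81)*(5/(-5) - ⅔))*(-41) + 1 = (√106*(5*(-⅕) - ⅔))*(-41) + 1 = (√106*(-1 - ⅔))*(-41) + 1 = (√106*(-5/3))*(-41) + 1 = -5*√106/3*(-41) + 1 = 205*√106/3 + 1 = 1 + 205*√106/3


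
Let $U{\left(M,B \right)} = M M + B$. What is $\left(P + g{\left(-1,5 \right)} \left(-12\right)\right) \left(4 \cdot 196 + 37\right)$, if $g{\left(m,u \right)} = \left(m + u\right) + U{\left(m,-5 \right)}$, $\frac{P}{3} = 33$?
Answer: $81279$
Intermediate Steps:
$P = 99$ ($P = 3 \cdot 33 = 99$)
$U{\left(M,B \right)} = B + M^{2}$ ($U{\left(M,B \right)} = M^{2} + B = B + M^{2}$)
$g{\left(m,u \right)} = -5 + m + u + m^{2}$ ($g{\left(m,u \right)} = \left(m + u\right) + \left(-5 + m^{2}\right) = -5 + m + u + m^{2}$)
$\left(P + g{\left(-1,5 \right)} \left(-12\right)\right) \left(4 \cdot 196 + 37\right) = \left(99 + \left(-5 - 1 + 5 + \left(-1\right)^{2}\right) \left(-12\right)\right) \left(4 \cdot 196 + 37\right) = \left(99 + \left(-5 - 1 + 5 + 1\right) \left(-12\right)\right) \left(784 + 37\right) = \left(99 + 0 \left(-12\right)\right) 821 = \left(99 + 0\right) 821 = 99 \cdot 821 = 81279$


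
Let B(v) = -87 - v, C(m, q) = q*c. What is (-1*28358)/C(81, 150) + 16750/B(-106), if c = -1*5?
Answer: 6550651/7125 ≈ 919.39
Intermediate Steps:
c = -5
C(m, q) = -5*q (C(m, q) = q*(-5) = -5*q)
(-1*28358)/C(81, 150) + 16750/B(-106) = (-1*28358)/((-5*150)) + 16750/(-87 - 1*(-106)) = -28358/(-750) + 16750/(-87 + 106) = -28358*(-1/750) + 16750/19 = 14179/375 + 16750*(1/19) = 14179/375 + 16750/19 = 6550651/7125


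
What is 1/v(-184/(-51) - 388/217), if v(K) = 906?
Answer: 1/906 ≈ 0.0011038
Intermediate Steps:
1/v(-184/(-51) - 388/217) = 1/906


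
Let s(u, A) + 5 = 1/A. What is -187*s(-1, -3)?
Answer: 2992/3 ≈ 997.33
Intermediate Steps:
s(u, A) = -5 + 1/A
-187*s(-1, -3) = -187*(-5 + 1/(-3)) = -187*(-5 - ⅓) = -187*(-16/3) = 2992/3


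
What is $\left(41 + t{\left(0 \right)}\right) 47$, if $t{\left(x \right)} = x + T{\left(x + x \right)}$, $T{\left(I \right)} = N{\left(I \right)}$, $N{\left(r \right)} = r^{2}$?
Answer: $1927$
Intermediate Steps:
$T{\left(I \right)} = I^{2}$
$t{\left(x \right)} = x + 4 x^{2}$ ($t{\left(x \right)} = x + \left(x + x\right)^{2} = x + \left(2 x\right)^{2} = x + 4 x^{2}$)
$\left(41 + t{\left(0 \right)}\right) 47 = \left(41 + 0 \left(1 + 4 \cdot 0\right)\right) 47 = \left(41 + 0 \left(1 + 0\right)\right) 47 = \left(41 + 0 \cdot 1\right) 47 = \left(41 + 0\right) 47 = 41 \cdot 47 = 1927$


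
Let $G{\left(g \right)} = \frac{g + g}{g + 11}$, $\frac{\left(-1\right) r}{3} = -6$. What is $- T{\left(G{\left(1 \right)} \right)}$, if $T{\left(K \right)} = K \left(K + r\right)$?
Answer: $- \frac{109}{36} \approx -3.0278$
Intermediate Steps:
$r = 18$ ($r = \left(-3\right) \left(-6\right) = 18$)
$G{\left(g \right)} = \frac{2 g}{11 + g}$
$T{\left(K \right)} = K \left(18 + K\right)$ ($T{\left(K \right)} = K \left(K + 18\right) = K \left(18 + K\right)$)
$- T{\left(G{\left(1 \right)} \right)} = - 2 \cdot 1 \frac{1}{11 + 1} \left(18 + 2 \cdot 1 \frac{1}{11 + 1}\right) = - 2 \cdot 1 \cdot \frac{1}{12} \left(18 + 2 \cdot 1 \cdot \frac{1}{12}\right) = - \frac{18 + \frac{1}{6}}{6} = - \frac{109}{6 \cdot 6} = \left(-1\right) \frac{109}{36} = - \frac{109}{36}$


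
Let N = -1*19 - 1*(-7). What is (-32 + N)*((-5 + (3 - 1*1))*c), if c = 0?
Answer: 0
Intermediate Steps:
N = -12 (N = -19 + 7 = -12)
(-32 + N)*((-5 + (3 - 1*1))*c) = (-32 - 12)*((-5 + (3 - 1*1))*0) = -44*(-5 + (3 - 1))*0 = -44*(-5 + 2)*0 = -(-132)*0 = -44*0 = 0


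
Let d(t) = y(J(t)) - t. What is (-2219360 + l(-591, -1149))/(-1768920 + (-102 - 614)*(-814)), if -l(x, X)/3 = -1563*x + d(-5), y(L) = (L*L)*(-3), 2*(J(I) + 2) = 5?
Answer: 19962287/4744384 ≈ 4.2076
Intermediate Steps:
J(I) = ½ (J(I) = -2 + (½)*5 = -2 + 5/2 = ½)
y(L) = -3*L² (y(L) = L²*(-3) = -3*L²)
d(t) = -¾ - t (d(t) = -3*(½)² - t = -3*¼ - t = -¾ - t)
l(x, X) = -51/4 + 4689*x (l(x, X) = -3*(-1563*x + (-¾ - 1*(-5))) = -3*(-1563*x + (-¾ + 5)) = -3*(-1563*x + 17/4) = -3*(17/4 - 1563*x) = -51/4 + 4689*x)
(-2219360 + l(-591, -1149))/(-1768920 + (-102 - 614)*(-814)) = (-2219360 + (-51/4 + 4689*(-591)))/(-1768920 + (-102 - 614)*(-814)) = (-2219360 + (-51/4 - 2771199))/(-1768920 - 716*(-814)) = (-2219360 - 11084847/4)/(-1768920 + 582824) = -19962287/4/(-1186096) = -19962287/4*(-1/1186096) = 19962287/4744384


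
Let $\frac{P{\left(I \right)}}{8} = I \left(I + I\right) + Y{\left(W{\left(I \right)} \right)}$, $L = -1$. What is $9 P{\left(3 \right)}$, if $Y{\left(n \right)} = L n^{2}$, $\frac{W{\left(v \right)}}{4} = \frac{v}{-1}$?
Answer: $-9072$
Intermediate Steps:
$W{\left(v \right)} = - 4 v$ ($W{\left(v \right)} = 4 \frac{v}{-1} = 4 v \left(-1\right) = 4 \left(- v\right) = - 4 v$)
$Y{\left(n \right)} = - n^{2}$
$P{\left(I \right)} = - 112 I^{2}$ ($P{\left(I \right)} = 8 \left(I \left(I + I\right) - \left(- 4 I\right)^{2}\right) = 8 \left(I 2 I - 16 I^{2}\right) = 8 \left(2 I^{2} - 16 I^{2}\right) = 8 \left(- 14 I^{2}\right) = - 112 I^{2}$)
$9 P{\left(3 \right)} = 9 \left(- 112 \cdot 3^{2}\right) = 9 \left(\left(-112\right) 9\right) = 9 \left(-1008\right) = -9072$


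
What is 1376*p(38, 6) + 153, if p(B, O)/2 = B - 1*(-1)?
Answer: 107481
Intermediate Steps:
p(B, O) = 2 + 2*B (p(B, O) = 2*(B - 1*(-1)) = 2*(B + 1) = 2*(1 + B) = 2 + 2*B)
1376*p(38, 6) + 153 = 1376*(2 + 2*38) + 153 = 1376*(2 + 76) + 153 = 1376*78 + 153 = 107328 + 153 = 107481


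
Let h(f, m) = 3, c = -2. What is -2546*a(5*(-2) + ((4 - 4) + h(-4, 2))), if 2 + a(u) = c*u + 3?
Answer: -38190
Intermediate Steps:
a(u) = 1 - 2*u (a(u) = -2 + (-2*u + 3) = -2 + (3 - 2*u) = 1 - 2*u)
-2546*a(5*(-2) + ((4 - 4) + h(-4, 2))) = -2546*(1 - 2*(5*(-2) + ((4 - 4) + 3))) = -2546*(1 - 2*(-10 + (0 + 3))) = -2546*(1 - 2*(-10 + 3)) = -2546*(1 - 2*(-7)) = -2546*(1 + 14) = -2546*15 = -38190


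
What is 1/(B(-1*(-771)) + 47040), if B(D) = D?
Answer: 1/47811 ≈ 2.0916e-5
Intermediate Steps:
1/(B(-1*(-771)) + 47040) = 1/(-1*(-771) + 47040) = 1/(771 + 47040) = 1/47811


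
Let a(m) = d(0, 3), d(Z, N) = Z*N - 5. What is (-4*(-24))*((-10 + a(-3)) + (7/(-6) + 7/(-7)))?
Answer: -1648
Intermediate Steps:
d(Z, N) = -5 + N*Z (d(Z, N) = N*Z - 5 = -5 + N*Z)
a(m) = -5 (a(m) = -5 + 3*0 = -5 + 0 = -5)
(-4*(-24))*((-10 + a(-3)) + (7/(-6) + 7/(-7))) = (-4*(-24))*((-10 - 5) + (7/(-6) + 7/(-7))) = 96*(-15 + (7*(-1/6) + 7*(-1/7))) = 96*(-15 + (-7/6 - 1)) = 96*(-15 - 13/6) = 96*(-103/6) = -1648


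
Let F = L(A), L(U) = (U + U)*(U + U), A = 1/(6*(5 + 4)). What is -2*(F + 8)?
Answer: -11666/729 ≈ -16.003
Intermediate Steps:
A = 1/54 (A = 1/(6*9) = 1/54 ≈ 0.018519)
L(U) = 4*U**2 (L(U) = (2*U)*(2*U) = 4*U**2)
F = 1/729 (F = 4*(1/54)**2 = 4*(1/2916) = 1/729 ≈ 0.0013717)
-2*(F + 8) = -2*(1/729 + 8) = -2*5833/729 = -11666/729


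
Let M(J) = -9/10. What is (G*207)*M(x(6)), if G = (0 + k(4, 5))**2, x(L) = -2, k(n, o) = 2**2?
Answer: -14904/5 ≈ -2980.8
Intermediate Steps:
k(n, o) = 4
M(J) = -9/10 (M(J) = -9*1/10 = -9/10)
G = 16 (G = (0 + 4)**2 = 4**2 = 16)
(G*207)*M(x(6)) = (16*207)*(-9/10) = 3312*(-9/10) = -14904/5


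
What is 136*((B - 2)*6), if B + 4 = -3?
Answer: -7344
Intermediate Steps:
B = -7 (B = -4 - 3 = -7)
136*((B - 2)*6) = 136*((-7 - 2)*6) = 136*(-9*6) = 136*(-54) = -7344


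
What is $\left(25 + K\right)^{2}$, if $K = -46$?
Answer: $441$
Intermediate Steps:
$\left(25 + K\right)^{2} = \left(25 - 46\right)^{2} = \left(-21\right)^{2} = 441$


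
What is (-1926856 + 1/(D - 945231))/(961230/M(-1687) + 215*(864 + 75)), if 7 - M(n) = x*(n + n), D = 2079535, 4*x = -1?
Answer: -1218858834445693/126978203699360 ≈ -9.5990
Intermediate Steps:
x = -¼ (x = (¼)*(-1) = -¼ ≈ -0.25000)
M(n) = 7 + n/2 (M(n) = 7 - (-1)*(n + n)/4 = 7 - (-1)*2*n/4 = 7 - (-1)*n/2 = 7 + n/2)
(-1926856 + 1/(D - 945231))/(961230/M(-1687) + 215*(864 + 75)) = (-1926856 + 1/(2079535 - 945231))/(961230/(7 + (½)*(-1687)) + 215*(864 + 75)) = (-1926856 + 1/1134304)/(961230/(7 - 1687/2) + 215*939) = (-1926856 + 1/1134304)/(961230/(-1673/2) + 201885) = -2185640468223/(1134304*(961230*(-2/1673) + 201885)) = -2185640468223/(1134304*(-1922460/1673 + 201885)) = -2185640468223/(1134304*335831145/1673) = -2185640468223/1134304*1673/335831145 = -1218858834445693/126978203699360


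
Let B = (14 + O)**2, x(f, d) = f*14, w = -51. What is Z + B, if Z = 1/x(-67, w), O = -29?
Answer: 211049/938 ≈ 225.00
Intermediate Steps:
x(f, d) = 14*f
Z = -1/938 (Z = 1/(14*(-67)) = 1/(-938) = -1/938 ≈ -0.0010661)
B = 225 (B = (14 - 29)**2 = (-15)**2 = 225)
Z + B = -1/938 + 225 = 211049/938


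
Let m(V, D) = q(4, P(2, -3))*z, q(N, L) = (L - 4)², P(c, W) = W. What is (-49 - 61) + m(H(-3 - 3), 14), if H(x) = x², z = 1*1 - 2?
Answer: -159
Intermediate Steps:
q(N, L) = (-4 + L)²
z = -1 (z = 1 - 2 = -1)
m(V, D) = -49 (m(V, D) = (-4 - 3)²*(-1) = (-7)²*(-1) = 49*(-1) = -49)
(-49 - 61) + m(H(-3 - 3), 14) = (-49 - 61) - 49 = -110 - 49 = -159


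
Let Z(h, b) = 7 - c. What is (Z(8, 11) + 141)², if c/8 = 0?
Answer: 21904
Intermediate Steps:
c = 0 (c = 8*0 = 0)
Z(h, b) = 7 (Z(h, b) = 7 - 1*0 = 7 + 0 = 7)
(Z(8, 11) + 141)² = (7 + 141)² = 148² = 21904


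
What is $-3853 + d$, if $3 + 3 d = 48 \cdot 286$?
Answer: $722$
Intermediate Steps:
$d = 4575$ ($d = -1 + \frac{48 \cdot 286}{3} = -1 + \frac{1}{3} \cdot 13728 = -1 + 4576 = 4575$)
$-3853 + d = -3853 + 4575 = 722$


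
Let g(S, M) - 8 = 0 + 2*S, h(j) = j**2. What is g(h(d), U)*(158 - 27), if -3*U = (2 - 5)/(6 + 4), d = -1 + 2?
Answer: 1310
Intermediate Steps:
d = 1
U = 1/10 (U = -(2 - 5)/(3*(6 + 4)) = -(-1)/10 = -1/3*(-3/10) = 1/10 ≈ 0.10000)
g(S, M) = 8 + 2*S (g(S, M) = 8 + (0 + 2*S) = 8 + 2*S)
g(h(d), U)*(158 - 27) = (8 + 2*1**2)*(158 - 27) = (8 + 2*1)*131 = (8 + 2)*131 = 10*131 = 1310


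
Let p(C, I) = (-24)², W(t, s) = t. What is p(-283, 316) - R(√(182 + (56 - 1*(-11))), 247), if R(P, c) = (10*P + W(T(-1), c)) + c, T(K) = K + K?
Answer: 331 - 10*√249 ≈ 173.20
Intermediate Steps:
T(K) = 2*K
p(C, I) = 576
R(P, c) = -2 + c + 10*P (R(P, c) = (10*P + 2*(-1)) + c = (10*P - 2) + c = (-2 + 10*P) + c = -2 + c + 10*P)
p(-283, 316) - R(√(182 + (56 - 1*(-11))), 247) = 576 - (-2 + 247 + 10*√(182 + (56 - 1*(-11)))) = 576 - (-2 + 247 + 10*√(182 + (56 + 11))) = 576 - (-2 + 247 + 10*√(182 + 67)) = 576 - (-2 + 247 + 10*√249) = 576 - (245 + 10*√249) = 576 + (-245 - 10*√249) = 331 - 10*√249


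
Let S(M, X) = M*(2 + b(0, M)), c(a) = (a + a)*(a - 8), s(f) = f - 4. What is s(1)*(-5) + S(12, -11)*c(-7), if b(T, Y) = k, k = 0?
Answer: 5055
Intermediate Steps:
s(f) = -4 + f
b(T, Y) = 0
c(a) = 2*a*(-8 + a) (c(a) = (2*a)*(-8 + a) = 2*a*(-8 + a))
S(M, X) = 2*M (S(M, X) = M*(2 + 0) = M*2 = 2*M)
s(1)*(-5) + S(12, -11)*c(-7) = (-4 + 1)*(-5) + (2*12)*(2*(-7)*(-8 - 7)) = -3*(-5) + 24*(2*(-7)*(-15)) = 15 + 24*210 = 15 + 5040 = 5055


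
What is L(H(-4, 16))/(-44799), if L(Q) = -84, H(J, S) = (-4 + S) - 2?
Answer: 28/14933 ≈ 0.0018750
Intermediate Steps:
H(J, S) = -6 + S
L(H(-4, 16))/(-44799) = -84/(-44799) = -84*(-1/44799) = 28/14933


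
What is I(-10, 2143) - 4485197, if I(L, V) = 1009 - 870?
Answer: -4485058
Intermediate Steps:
I(L, V) = 139
I(-10, 2143) - 4485197 = 139 - 4485197 = -4485058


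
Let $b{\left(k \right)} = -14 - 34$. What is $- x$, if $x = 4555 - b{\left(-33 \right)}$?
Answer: $-4603$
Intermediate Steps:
$b{\left(k \right)} = -48$ ($b{\left(k \right)} = -14 - 34 = -48$)
$x = 4603$ ($x = 4555 - -48 = 4555 + 48 = 4603$)
$- x = \left(-1\right) 4603 = -4603$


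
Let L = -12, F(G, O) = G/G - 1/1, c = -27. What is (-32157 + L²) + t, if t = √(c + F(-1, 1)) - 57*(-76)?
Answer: -27681 + 3*I*√3 ≈ -27681.0 + 5.1962*I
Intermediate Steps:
F(G, O) = 0 (F(G, O) = 1 - 1*1 = 1 - 1 = 0)
t = 4332 + 3*I*√3 (t = √(-27 + 0) - 57*(-76) = √(-27) + 4332 = 3*I*√3 + 4332 = 4332 + 3*I*√3 ≈ 4332.0 + 5.1962*I)
(-32157 + L²) + t = (-32157 + (-12)²) + (4332 + 3*I*√3) = (-32157 + 144) + (4332 + 3*I*√3) = -32013 + (4332 + 3*I*√3) = -27681 + 3*I*√3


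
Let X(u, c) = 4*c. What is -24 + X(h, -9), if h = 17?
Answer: -60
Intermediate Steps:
-24 + X(h, -9) = -24 + 4*(-9) = -24 - 36 = -60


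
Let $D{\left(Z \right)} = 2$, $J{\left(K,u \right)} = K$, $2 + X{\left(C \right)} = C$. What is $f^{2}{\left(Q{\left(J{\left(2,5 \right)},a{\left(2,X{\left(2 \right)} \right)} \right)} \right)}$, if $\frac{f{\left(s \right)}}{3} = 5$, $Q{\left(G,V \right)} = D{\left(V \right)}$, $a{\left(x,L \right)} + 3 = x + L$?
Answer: $225$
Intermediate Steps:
$X{\left(C \right)} = -2 + C$
$a{\left(x,L \right)} = -3 + L + x$ ($a{\left(x,L \right)} = -3 + \left(x + L\right) = -3 + \left(L + x\right) = -3 + L + x$)
$Q{\left(G,V \right)} = 2$
$f{\left(s \right)} = 15$ ($f{\left(s \right)} = 3 \cdot 5 = 15$)
$f^{2}{\left(Q{\left(J{\left(2,5 \right)},a{\left(2,X{\left(2 \right)} \right)} \right)} \right)} = 15^{2} = 225$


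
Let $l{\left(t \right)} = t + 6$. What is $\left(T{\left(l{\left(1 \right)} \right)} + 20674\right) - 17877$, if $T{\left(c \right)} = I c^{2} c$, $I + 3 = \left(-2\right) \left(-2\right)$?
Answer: $3140$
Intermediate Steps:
$l{\left(t \right)} = 6 + t$
$I = 1$ ($I = -3 - -4 = -3 + 4 = 1$)
$T{\left(c \right)} = c^{3}$ ($T{\left(c \right)} = 1 c^{2} c = c^{2} c = c^{3}$)
$\left(T{\left(l{\left(1 \right)} \right)} + 20674\right) - 17877 = \left(\left(6 + 1\right)^{3} + 20674\right) - 17877 = \left(7^{3} + 20674\right) - 17877 = \left(343 + 20674\right) - 17877 = 21017 - 17877 = 3140$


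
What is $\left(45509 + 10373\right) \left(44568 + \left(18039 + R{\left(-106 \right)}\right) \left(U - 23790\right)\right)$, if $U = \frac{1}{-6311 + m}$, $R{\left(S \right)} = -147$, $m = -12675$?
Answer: $- \frac{225778861587112884}{9493} \approx -2.3784 \cdot 10^{13}$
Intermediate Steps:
$U = - \frac{1}{18986}$ ($U = \frac{1}{-6311 - 12675} = \frac{1}{-18986} = - \frac{1}{18986} \approx -5.267 \cdot 10^{-5}$)
$\left(45509 + 10373\right) \left(44568 + \left(18039 + R{\left(-106 \right)}\right) \left(U - 23790\right)\right) = \left(45509 + 10373\right) \left(44568 + \left(18039 - 147\right) \left(- \frac{1}{18986} - 23790\right)\right) = 55882 \left(44568 + 17892 \left(- \frac{451676941}{18986}\right)\right) = 55882 \left(44568 - \frac{4040701914186}{9493}\right) = 55882 \left(- \frac{4040278830162}{9493}\right) = - \frac{225778861587112884}{9493}$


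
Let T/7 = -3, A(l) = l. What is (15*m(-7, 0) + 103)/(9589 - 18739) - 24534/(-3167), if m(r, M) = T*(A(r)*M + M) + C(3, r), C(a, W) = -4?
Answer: 224349919/28978050 ≈ 7.7421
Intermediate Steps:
T = -21 (T = 7*(-3) = -21)
m(r, M) = -4 - 21*M - 21*M*r (m(r, M) = -21*(r*M + M) - 4 = -21*(M*r + M) - 4 = -21*(M + M*r) - 4 = (-21*M - 21*M*r) - 4 = -4 - 21*M - 21*M*r)
(15*m(-7, 0) + 103)/(9589 - 18739) - 24534/(-3167) = (15*(-4 - 21*0 - 21*0*(-7)) + 103)/(9589 - 18739) - 24534/(-3167) = (15*(-4 + 0 + 0) + 103)/(-9150) - 24534*(-1/3167) = (15*(-4) + 103)*(-1/9150) + 24534/3167 = (-60 + 103)*(-1/9150) + 24534/3167 = 43*(-1/9150) + 24534/3167 = -43/9150 + 24534/3167 = 224349919/28978050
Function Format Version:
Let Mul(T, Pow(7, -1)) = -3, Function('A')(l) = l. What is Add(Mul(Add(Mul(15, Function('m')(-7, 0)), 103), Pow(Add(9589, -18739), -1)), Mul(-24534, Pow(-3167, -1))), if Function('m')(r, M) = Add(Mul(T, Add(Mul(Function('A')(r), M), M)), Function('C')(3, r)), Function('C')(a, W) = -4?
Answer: Rational(224349919, 28978050) ≈ 7.7421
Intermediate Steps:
T = -21 (T = Mul(7, -3) = -21)
Function('m')(r, M) = Add(-4, Mul(-21, M), Mul(-21, M, r)) (Function('m')(r, M) = Add(Mul(-21, Add(Mul(r, M), M)), -4) = Add(Mul(-21, Add(Mul(M, r), M)), -4) = Add(Mul(-21, Add(M, Mul(M, r))), -4) = Add(Add(Mul(-21, M), Mul(-21, M, r)), -4) = Add(-4, Mul(-21, M), Mul(-21, M, r)))
Add(Mul(Add(Mul(15, Function('m')(-7, 0)), 103), Pow(Add(9589, -18739), -1)), Mul(-24534, Pow(-3167, -1))) = Add(Mul(Add(Mul(15, Add(-4, Mul(-21, 0), Mul(-21, 0, -7))), 103), Pow(Add(9589, -18739), -1)), Mul(-24534, Pow(-3167, -1))) = Add(Mul(Add(Mul(15, Add(-4, 0, 0)), 103), Pow(-9150, -1)), Mul(-24534, Rational(-1, 3167))) = Add(Mul(Add(Mul(15, -4), 103), Rational(-1, 9150)), Rational(24534, 3167)) = Add(Mul(Add(-60, 103), Rational(-1, 9150)), Rational(24534, 3167)) = Add(Mul(43, Rational(-1, 9150)), Rational(24534, 3167)) = Add(Rational(-43, 9150), Rational(24534, 3167)) = Rational(224349919, 28978050)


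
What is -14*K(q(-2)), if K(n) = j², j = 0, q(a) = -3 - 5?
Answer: 0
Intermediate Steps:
q(a) = -8
K(n) = 0 (K(n) = 0² = 0)
-14*K(q(-2)) = -14*0 = 0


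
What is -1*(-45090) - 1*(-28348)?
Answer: 73438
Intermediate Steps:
-1*(-45090) - 1*(-28348) = 45090 + 28348 = 73438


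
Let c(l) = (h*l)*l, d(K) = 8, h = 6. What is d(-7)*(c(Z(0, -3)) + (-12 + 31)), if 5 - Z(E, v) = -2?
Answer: 2504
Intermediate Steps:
Z(E, v) = 7 (Z(E, v) = 5 - 1*(-2) = 5 + 2 = 7)
c(l) = 6*l**2 (c(l) = (6*l)*l = 6*l**2)
d(-7)*(c(Z(0, -3)) + (-12 + 31)) = 8*(6*7**2 + (-12 + 31)) = 8*(6*49 + 19) = 8*(294 + 19) = 8*313 = 2504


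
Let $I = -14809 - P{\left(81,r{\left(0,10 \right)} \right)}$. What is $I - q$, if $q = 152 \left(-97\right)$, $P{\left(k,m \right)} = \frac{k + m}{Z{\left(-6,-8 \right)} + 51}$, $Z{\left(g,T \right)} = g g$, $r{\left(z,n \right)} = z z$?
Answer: $- \frac{1912}{29} \approx -65.931$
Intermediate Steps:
$r{\left(z,n \right)} = z^{2}$
$Z{\left(g,T \right)} = g^{2}$
$P{\left(k,m \right)} = \frac{k}{87} + \frac{m}{87}$ ($P{\left(k,m \right)} = \frac{k + m}{\left(-6\right)^{2} + 51} = \frac{k + m}{36 + 51} = \frac{k + m}{87} = \left(k + m\right) \frac{1}{87} = \frac{k}{87} + \frac{m}{87}$)
$I = - \frac{429488}{29}$ ($I = -14809 - \left(\frac{1}{87} \cdot 81 + \frac{0^{2}}{87}\right) = -14809 - \left(\frac{27}{29} + \frac{1}{87} \cdot 0\right) = -14809 - \left(\frac{27}{29} + 0\right) = -14809 - \frac{27}{29} = - \frac{429488}{29} \approx -14810.0$)
$q = -14744$
$I - q = - \frac{429488}{29} - -14744 = - \frac{429488}{29} + 14744 = - \frac{1912}{29}$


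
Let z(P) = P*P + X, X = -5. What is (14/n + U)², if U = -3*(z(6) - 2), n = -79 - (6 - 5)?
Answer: 12159169/1600 ≈ 7599.5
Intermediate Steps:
z(P) = -5 + P² (z(P) = P*P - 5 = P² - 5 = -5 + P²)
n = -80 (n = -79 - 1 = -80)
U = -87 (U = -3*((-5 + 6²) - 2) = -3*((-5 + 36) - 2) = -3*(31 - 2) = -3*29 = -87)
(14/n + U)² = (14/(-80) - 87)² = (14*(-1/80) - 87)² = (-7/40 - 87)² = (-3487/40)² = 12159169/1600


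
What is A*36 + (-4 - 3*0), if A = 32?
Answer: 1148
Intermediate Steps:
A*36 + (-4 - 3*0) = 32*36 + (-4 - 3*0) = 1152 + (-4 + 0) = 1152 - 4 = 1148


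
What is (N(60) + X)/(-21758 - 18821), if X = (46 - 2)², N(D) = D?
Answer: -1996/40579 ≈ -0.049188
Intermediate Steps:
X = 1936 (X = 44² = 1936)
(N(60) + X)/(-21758 - 18821) = (60 + 1936)/(-21758 - 18821) = 1996/(-40579) = 1996*(-1/40579) = -1996/40579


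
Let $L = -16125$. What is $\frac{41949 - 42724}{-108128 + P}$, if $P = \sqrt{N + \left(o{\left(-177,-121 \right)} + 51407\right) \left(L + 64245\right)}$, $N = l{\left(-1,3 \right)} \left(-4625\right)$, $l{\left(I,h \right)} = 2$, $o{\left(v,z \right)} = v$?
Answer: $\frac{41899600}{4613243017} + \frac{3875 \sqrt{98607134}}{9226486034} \approx 0.013253$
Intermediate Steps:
$N = -9250$ ($N = 2 \left(-4625\right) = -9250$)
$P = 5 \sqrt{98607134}$ ($P = \sqrt{-9250 + \left(-177 + 51407\right) \left(-16125 + 64245\right)} = \sqrt{-9250 + 51230 \cdot 48120} = \sqrt{-9250 + 2465187600} = \sqrt{2465178350} = 5 \sqrt{98607134} \approx 49651.0$)
$\frac{41949 - 42724}{-108128 + P} = \frac{41949 - 42724}{-108128 + 5 \sqrt{98607134}} = - \frac{775}{-108128 + 5 \sqrt{98607134}}$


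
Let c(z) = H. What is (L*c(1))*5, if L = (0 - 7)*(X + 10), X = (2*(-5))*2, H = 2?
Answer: 700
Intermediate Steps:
X = -20 (X = -10*2 = -20)
c(z) = 2
L = 70 (L = (0 - 7)*(-20 + 10) = -7*(-10) = 70)
(L*c(1))*5 = (70*2)*5 = 140*5 = 700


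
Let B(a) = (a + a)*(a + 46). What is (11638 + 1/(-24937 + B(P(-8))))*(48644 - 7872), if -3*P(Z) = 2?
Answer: 106752606628724/224977 ≈ 4.7450e+8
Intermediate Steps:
P(Z) = -2/3 (P(Z) = -1/3*2 = -2/3)
B(a) = 2*a*(46 + a) (B(a) = (2*a)*(46 + a) = 2*a*(46 + a))
(11638 + 1/(-24937 + B(P(-8))))*(48644 - 7872) = (11638 + 1/(-24937 + 2*(-2/3)*(46 - 2/3)))*(48644 - 7872) = (11638 + 1/(-24937 + 2*(-2/3)*(136/3)))*40772 = (11638 + 1/(-24937 - 544/9))*40772 = (11638 + 1/(-224977/9))*40772 = (11638 - 9/224977)*40772 = (2618282317/224977)*40772 = 106752606628724/224977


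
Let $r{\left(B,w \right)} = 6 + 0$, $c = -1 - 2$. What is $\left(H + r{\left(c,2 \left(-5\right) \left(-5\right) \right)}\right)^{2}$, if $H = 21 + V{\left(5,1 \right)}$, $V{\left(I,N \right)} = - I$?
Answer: $484$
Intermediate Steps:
$c = -3$ ($c = -1 - 2 = -3$)
$r{\left(B,w \right)} = 6$
$H = 16$ ($H = 21 - 5 = 16$)
$\left(H + r{\left(c,2 \left(-5\right) \left(-5\right) \right)}\right)^{2} = \left(16 + 6\right)^{2} = 22^{2} = 484$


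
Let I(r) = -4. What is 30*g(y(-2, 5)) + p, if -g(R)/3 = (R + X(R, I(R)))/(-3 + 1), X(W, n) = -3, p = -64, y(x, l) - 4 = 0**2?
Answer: -19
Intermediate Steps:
y(x, l) = 4 (y(x, l) = 4 + 0**2 = 4 + 0 = 4)
g(R) = -9/2 + 3*R/2 (g(R) = -3*(R - 3)/(-3 + 1) = -3*(-3 + R)/(-2) = -3*(-3 + R)*(-1)/2 = -3*(3/2 - R/2) = -9/2 + 3*R/2)
30*g(y(-2, 5)) + p = 30*(-9/2 + (3/2)*4) - 64 = 30*(-9/2 + 6) - 64 = 30*(3/2) - 64 = 45 - 64 = -19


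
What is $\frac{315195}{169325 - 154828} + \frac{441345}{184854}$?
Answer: $\frac{21554411665}{893276146} \approx 24.13$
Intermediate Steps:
$\frac{315195}{169325 - 154828} + \frac{441345}{184854} = \frac{315195}{169325 - 154828} + 441345 \cdot \frac{1}{184854} = \frac{315195}{14497} + \frac{147115}{61618} = \frac{21554411665}{893276146}$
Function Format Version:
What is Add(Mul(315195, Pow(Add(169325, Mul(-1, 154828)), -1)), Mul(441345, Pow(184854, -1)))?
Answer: Rational(21554411665, 893276146) ≈ 24.130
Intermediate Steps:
Add(Mul(315195, Pow(Add(169325, Mul(-1, 154828)), -1)), Mul(441345, Pow(184854, -1))) = Add(Mul(315195, Pow(Add(169325, -154828), -1)), Mul(441345, Rational(1, 184854))) = Add(Mul(315195, Pow(14497, -1)), Rational(147115, 61618)) = Add(Mul(315195, Rational(1, 14497)), Rational(147115, 61618)) = Add(Rational(315195, 14497), Rational(147115, 61618)) = Rational(21554411665, 893276146)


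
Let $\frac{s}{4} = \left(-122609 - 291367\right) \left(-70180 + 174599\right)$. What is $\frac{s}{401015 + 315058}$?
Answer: $- \frac{57635946592}{238691} \approx -2.4147 \cdot 10^{5}$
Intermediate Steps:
$s = -172907839776$ ($s = 4 \left(-122609 - 291367\right) \left(-70180 + 174599\right) = 4 \left(\left(-413976\right) 104419\right) = 4 \left(-43226959944\right) = -172907839776$)
$\frac{s}{401015 + 315058} = - \frac{172907839776}{401015 + 315058} = - \frac{172907839776}{716073} = \left(-172907839776\right) \frac{1}{716073} = - \frac{57635946592}{238691}$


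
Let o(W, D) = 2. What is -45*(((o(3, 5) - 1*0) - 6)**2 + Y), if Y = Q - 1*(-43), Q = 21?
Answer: -3600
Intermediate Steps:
Y = 64 (Y = 21 - 1*(-43) = 21 + 43 = 64)
-45*(((o(3, 5) - 1*0) - 6)**2 + Y) = -45*(((2 - 1*0) - 6)**2 + 64) = -45*(((2 + 0) - 6)**2 + 64) = -45*((2 - 6)**2 + 64) = -45*((-4)**2 + 64) = -45*(16 + 64) = -45*80 = -3600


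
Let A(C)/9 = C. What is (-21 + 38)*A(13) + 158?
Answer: 2147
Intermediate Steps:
A(C) = 9*C
(-21 + 38)*A(13) + 158 = (-21 + 38)*(9*13) + 158 = 17*117 + 158 = 1989 + 158 = 2147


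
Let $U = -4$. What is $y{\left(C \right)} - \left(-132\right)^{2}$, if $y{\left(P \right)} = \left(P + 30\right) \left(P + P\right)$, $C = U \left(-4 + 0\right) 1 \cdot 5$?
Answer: $176$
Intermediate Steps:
$C = 80$ ($C = - 4 \left(-4 + 0\right) 1 \cdot 5 = - 4 \left(\left(-4\right) 1\right) 5 = \left(-4\right) \left(-4\right) 5 = 16 \cdot 5 = 80$)
$y{\left(P \right)} = 2 P \left(30 + P\right)$ ($y{\left(P \right)} = \left(30 + P\right) 2 P = 2 P \left(30 + P\right)$)
$y{\left(C \right)} - \left(-132\right)^{2} = 2 \cdot 80 \left(30 + 80\right) - \left(-132\right)^{2} = 2 \cdot 80 \cdot 110 - 17424 = 17600 - 17424 = 176$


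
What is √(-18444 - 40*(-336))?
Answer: 6*I*√139 ≈ 70.739*I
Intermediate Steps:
√(-18444 - 40*(-336)) = √(-18444 + 13440) = √(-5004) = 6*I*√139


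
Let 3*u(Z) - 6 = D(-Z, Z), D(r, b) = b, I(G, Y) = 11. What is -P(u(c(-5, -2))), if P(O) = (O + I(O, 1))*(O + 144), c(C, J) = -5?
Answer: -14722/9 ≈ -1635.8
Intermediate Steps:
u(Z) = 2 + Z/3
P(O) = (11 + O)*(144 + O) (P(O) = (O + 11)*(O + 144) = (11 + O)*(144 + O))
-P(u(c(-5, -2))) = -(1584 + (2 + (1/3)*(-5))**2 + 155*(2 + (1/3)*(-5))) = -(1584 + (2 - 5/3)**2 + 155*(2 - 5/3)) = -(1584 + (1/3)**2 + 155*(1/3)) = -(1584 + 1/9 + 155/3) = -1*14722/9 = -14722/9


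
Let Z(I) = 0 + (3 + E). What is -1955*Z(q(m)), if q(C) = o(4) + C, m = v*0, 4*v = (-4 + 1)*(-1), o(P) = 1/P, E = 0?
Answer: -5865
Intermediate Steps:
v = ¾ (v = ((-4 + 1)*(-1))/4 = (-3*(-1))/4 = (¼)*3 = ¾ ≈ 0.75000)
m = 0 (m = (¾)*0 = 0)
q(C) = ¼ + C (q(C) = 1/4 + C = ¼ + C)
Z(I) = 3 (Z(I) = 0 + (3 + 0) = 0 + 3 = 3)
-1955*Z(q(m)) = -1955*3 = -5865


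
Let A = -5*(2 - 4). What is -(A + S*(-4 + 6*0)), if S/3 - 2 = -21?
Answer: -238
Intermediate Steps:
S = -57 (S = 6 + 3*(-21) = 6 - 63 = -57)
A = 10 (A = -5*(-2) = 10)
-(A + S*(-4 + 6*0)) = -(10 - 57*(-4 + 6*0)) = -(10 - 57*(-4 + 0)) = -(10 - 57*(-4)) = -(10 + 228) = -1*238 = -238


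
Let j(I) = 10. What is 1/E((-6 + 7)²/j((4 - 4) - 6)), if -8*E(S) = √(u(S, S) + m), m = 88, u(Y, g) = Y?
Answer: -8*√8810/881 ≈ -0.85232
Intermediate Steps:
E(S) = -√(88 + S)/8 (E(S) = -√(S + 88)/8 = -√(88 + S)/8)
1/E((-6 + 7)²/j((4 - 4) - 6)) = 1/(-√(88 + (-6 + 7)²/10)/8) = 1/(-√(88 + 1²*(⅒))/8) = 1/(-√(88 + 1*(⅒))/8) = 1/(-√(88 + ⅒)/8) = 1/(-√8810/80) = -8*√8810/881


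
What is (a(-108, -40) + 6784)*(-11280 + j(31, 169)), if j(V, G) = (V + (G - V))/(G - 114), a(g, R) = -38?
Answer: -4184078326/55 ≈ -7.6074e+7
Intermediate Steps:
j(V, G) = G/(-114 + G)
(a(-108, -40) + 6784)*(-11280 + j(31, 169)) = (-38 + 6784)*(-11280 + 169/(-114 + 169)) = 6746*(-11280 + 169/55) = 6746*(-620231/55) = -4184078326/55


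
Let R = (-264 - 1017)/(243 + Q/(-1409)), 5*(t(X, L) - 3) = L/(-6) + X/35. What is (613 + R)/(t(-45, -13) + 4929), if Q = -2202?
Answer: 34332480/278618633 ≈ 0.12322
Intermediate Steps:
t(X, L) = 3 - L/30 + X/175 (t(X, L) = 3 + (L/(-6) + X/35)/5 = 3 + (L*(-1/6) + X*(1/35))/5 = 3 + (-L/6 + X/35)/5 = 3 + (-L/30 + X/175) = 3 - L/30 + X/175)
R = -1409/269 (R = (-264 - 1017)/(243 - 2202/(-1409)) = -1281/(243 - 2202*(-1/1409)) = -1281/(243 + 2202/1409) = -1281/344589/1409 = -1281*1409/344589 = -1409/269 ≈ -5.2379)
(613 + R)/(t(-45, -13) + 4929) = (613 - 1409/269)/((3 - 1/30*(-13) + (1/175)*(-45)) + 4929) = 163488/(269*((3 + 13/30 - 9/35) + 4929)) = 163488/(269*(667/210 + 4929)) = 163488/(269*(1035757/210)) = (163488/269)*(210/1035757) = 34332480/278618633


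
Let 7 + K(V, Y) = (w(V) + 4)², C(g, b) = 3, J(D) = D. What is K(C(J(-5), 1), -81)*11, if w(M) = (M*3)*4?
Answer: 17523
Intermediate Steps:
w(M) = 12*M (w(M) = (3*M)*4 = 12*M)
K(V, Y) = -7 + (4 + 12*V)² (K(V, Y) = -7 + (12*V + 4)² = -7 + (4 + 12*V)²)
K(C(J(-5), 1), -81)*11 = (-7 + 16*(1 + 3*3)²)*11 = (-7 + 16*(1 + 9)²)*11 = (-7 + 16*10²)*11 = (-7 + 16*100)*11 = (-7 + 1600)*11 = 1593*11 = 17523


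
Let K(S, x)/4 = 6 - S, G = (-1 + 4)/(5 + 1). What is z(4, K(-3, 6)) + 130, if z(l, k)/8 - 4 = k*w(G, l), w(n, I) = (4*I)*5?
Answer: 23202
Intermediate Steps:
G = ½ (G = 3/6 = 3*(⅙) = ½ ≈ 0.50000)
w(n, I) = 20*I
K(S, x) = 24 - 4*S (K(S, x) = 4*(6 - S) = 24 - 4*S)
z(l, k) = 32 + 160*k*l (z(l, k) = 32 + 8*(k*(20*l)) = 32 + 8*(20*k*l) = 32 + 160*k*l)
z(4, K(-3, 6)) + 130 = (32 + 160*(24 - 4*(-3))*4) + 130 = (32 + 160*(24 + 12)*4) + 130 = (32 + 160*36*4) + 130 = (32 + 23040) + 130 = 23072 + 130 = 23202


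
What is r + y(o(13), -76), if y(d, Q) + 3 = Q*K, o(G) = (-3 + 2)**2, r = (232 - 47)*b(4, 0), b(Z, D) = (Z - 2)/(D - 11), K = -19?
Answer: 15481/11 ≈ 1407.4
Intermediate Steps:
b(Z, D) = (-2 + Z)/(-11 + D)
r = -370/11 (r = (232 - 47)*((-2 + 4)/(-11 + 0)) = 185*(2/(-11)) = 185*(-1/11*2) = 185*(-2/11) = -370/11 ≈ -33.636)
o(G) = 1 (o(G) = (-1)**2 = 1)
y(d, Q) = -3 - 19*Q (y(d, Q) = -3 + Q*(-19) = -3 - 19*Q)
r + y(o(13), -76) = -370/11 + (-3 - 19*(-76)) = -370/11 + (-3 + 1444) = -370/11 + 1441 = 15481/11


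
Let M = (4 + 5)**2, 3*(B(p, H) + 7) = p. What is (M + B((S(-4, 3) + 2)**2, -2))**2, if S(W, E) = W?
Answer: 51076/9 ≈ 5675.1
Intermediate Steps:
B(p, H) = -7 + p/3
M = 81 (M = 9**2 = 81)
(M + B((S(-4, 3) + 2)**2, -2))**2 = (81 + (-7 + (-4 + 2)**2/3))**2 = (81 + (-7 + (1/3)*(-2)**2))**2 = (81 + (-7 + (1/3)*4))**2 = (81 + (-7 + 4/3))**2 = (81 - 17/3)**2 = (226/3)**2 = 51076/9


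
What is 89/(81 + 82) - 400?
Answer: -65111/163 ≈ -399.45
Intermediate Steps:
89/(81 + 82) - 400 = 89/163 - 400 = -65111/163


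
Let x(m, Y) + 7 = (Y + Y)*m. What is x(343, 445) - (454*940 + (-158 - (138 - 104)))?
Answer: -121305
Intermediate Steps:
x(m, Y) = -7 + 2*Y*m (x(m, Y) = -7 + (Y + Y)*m = -7 + (2*Y)*m = -7 + 2*Y*m)
x(343, 445) - (454*940 + (-158 - (138 - 104))) = (-7 + 2*445*343) - (454*940 + (-158 - (138 - 104))) = (-7 + 305270) - (426760 + (-158 - 1*34)) = 305263 - (426760 + (-158 - 34)) = 305263 - (426760 - 192) = 305263 - 1*426568 = 305263 - 426568 = -121305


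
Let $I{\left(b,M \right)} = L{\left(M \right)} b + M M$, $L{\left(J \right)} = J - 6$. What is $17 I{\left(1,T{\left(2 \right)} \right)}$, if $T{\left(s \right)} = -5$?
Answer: $238$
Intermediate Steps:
$L{\left(J \right)} = -6 + J$ ($L{\left(J \right)} = J - 6 = -6 + J$)
$I{\left(b,M \right)} = M^{2} + b \left(-6 + M\right)$ ($I{\left(b,M \right)} = \left(-6 + M\right) b + M M = b \left(-6 + M\right) + M^{2} = M^{2} + b \left(-6 + M\right)$)
$17 I{\left(1,T{\left(2 \right)} \right)} = 17 \left(\left(-5\right)^{2} + 1 \left(-6 - 5\right)\right) = 17 \left(25 + 1 \left(-11\right)\right) = 17 \left(25 - 11\right) = 17 \cdot 14 = 238$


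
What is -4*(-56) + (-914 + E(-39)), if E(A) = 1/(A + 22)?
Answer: -11731/17 ≈ -690.06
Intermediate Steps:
E(A) = 1/(22 + A)
-4*(-56) + (-914 + E(-39)) = -4*(-56) + (-914 + 1/(22 - 39)) = 224 + (-914 + 1/(-17)) = 224 + (-914 - 1/17) = 224 - 15539/17 = -11731/17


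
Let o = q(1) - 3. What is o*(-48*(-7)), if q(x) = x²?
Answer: -672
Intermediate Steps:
o = -2 (o = 1² - 3 = 1 - 3 = -2)
o*(-48*(-7)) = -(-96)*(-7) = -2*336 = -672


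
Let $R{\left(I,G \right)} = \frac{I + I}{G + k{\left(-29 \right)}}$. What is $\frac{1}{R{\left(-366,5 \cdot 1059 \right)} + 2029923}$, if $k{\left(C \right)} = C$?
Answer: $\frac{2633}{5344786893} \approx 4.9263 \cdot 10^{-7}$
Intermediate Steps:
$R{\left(I,G \right)} = \frac{2 I}{-29 + G}$ ($R{\left(I,G \right)} = \frac{I + I}{G - 29} = \frac{2 I}{-29 + G}$)
$\frac{1}{R{\left(-366,5 \cdot 1059 \right)} + 2029923} = \frac{1}{2 \left(-366\right) \frac{1}{-29 + 5 \cdot 1059} + 2029923} = \frac{1}{2 \left(-366\right) \frac{1}{-29 + 5295} + 2029923} = \frac{1}{2 \left(-366\right) \frac{1}{5266} + 2029923} = \frac{1}{- \frac{366}{2633} + 2029923} = \frac{1}{\frac{5344786893}{2633}} = \frac{2633}{5344786893}$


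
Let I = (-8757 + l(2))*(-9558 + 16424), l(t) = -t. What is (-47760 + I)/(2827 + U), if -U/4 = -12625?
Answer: -60187054/53327 ≈ -1128.6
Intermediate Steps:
U = 50500 (U = -4*(-12625) = 50500)
I = -60139294 (I = (-8757 - 1*2)*(-9558 + 16424) = (-8757 - 2)*6866 = -8759*6866 = -60139294)
(-47760 + I)/(2827 + U) = (-47760 - 60139294)/(2827 + 50500) = -60187054/53327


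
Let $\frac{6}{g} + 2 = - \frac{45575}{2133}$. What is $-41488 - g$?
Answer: $- \frac{2067790610}{49841} \approx -41488.0$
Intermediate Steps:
$g = - \frac{12798}{49841}$ ($g = \frac{6}{-2 - \frac{45575}{2133}} = \frac{6}{- \frac{49841}{2133}} = 6 \left(- \frac{2133}{49841}\right) = - \frac{12798}{49841} \approx -0.25678$)
$-41488 - g = -41488 - - \frac{12798}{49841} = -41488 + \frac{12798}{49841} = - \frac{2067790610}{49841}$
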